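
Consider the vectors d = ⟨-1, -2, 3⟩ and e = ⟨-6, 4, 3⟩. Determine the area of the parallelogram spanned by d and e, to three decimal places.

28.373

i: (-2)·3 - 3·4 = -6 - 12 = -18
j: 3·(-6) - (-1)·3 = -18 - (-3) = -15
k: (-1)·4 - (-2)·(-6) = -4 - 12 = -16
d × e = (-18, -15, -16)
|d × e| = √((-18)² + (-15)² + (-16)²) = √805 ≈ 28.3725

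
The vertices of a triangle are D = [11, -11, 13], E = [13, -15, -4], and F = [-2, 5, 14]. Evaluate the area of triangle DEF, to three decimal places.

173.339

DE = (2, -4, -17),  DF = (-13, 16, 1)
i: (-4)·1 - (-17)·16 = -4 - (-272) = 268
j: (-17)·(-13) - 2·1 = 221 - 2 = 219
k: 2·16 - (-4)·(-13) = 32 - 52 = -20
DE × DF = (268, 219, -20)
|DE × DF| = √120185 ≈ 346.6771
area = ½ · 346.6771 ≈ 173.339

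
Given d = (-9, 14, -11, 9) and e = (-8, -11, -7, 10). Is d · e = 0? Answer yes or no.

d · e = (-9)·(-8) + 14·(-11) + (-11)·(-7) + 9·10 = 72 - 154 + 77 + 90 = 85
Nonzero, so the vectors are not orthogonal.

no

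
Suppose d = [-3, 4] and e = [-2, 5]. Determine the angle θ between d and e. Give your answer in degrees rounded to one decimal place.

15.1

d · e = (-3)·(-2) + 4·5 = 6 + 20 = 26
|d|² = 9 + 16 = 25,  |d| = √25 ≈ 5.000000
|e|² = 4 + 25 = 29,  |e| = √29 ≈ 5.385165
cos θ = 26 / (5.000000 · 5.385165) ≈ 0.96562
θ = arccos(0.96562) ≈ 15.1°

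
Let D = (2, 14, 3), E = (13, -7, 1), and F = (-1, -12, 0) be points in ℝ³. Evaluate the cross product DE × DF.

(11, 39, -349)

DE = (11, -21, -2)
DF = (-3, -26, -3)
i: (-21)·(-3) - (-2)·(-26) = 63 - 52 = 11
j: (-2)·(-3) - 11·(-3) = 6 - (-33) = 39
k: 11·(-26) - (-21)·(-3) = -286 - 63 = -349
DE × DF = (11, 39, -349)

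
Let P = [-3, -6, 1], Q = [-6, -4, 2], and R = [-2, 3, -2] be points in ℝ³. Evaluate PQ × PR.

PQ = (-3, 2, 1)
PR = (1, 9, -3)
i: 2·(-3) - 1·9 = -6 - 9 = -15
j: 1·1 - (-3)·(-3) = 1 - 9 = -8
k: (-3)·9 - 2·1 = -27 - 2 = -29
PQ × PR = (-15, -8, -29)

(-15, -8, -29)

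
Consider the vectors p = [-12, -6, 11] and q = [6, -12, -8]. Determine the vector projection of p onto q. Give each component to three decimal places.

(-2.164, 4.328, 2.885)

p · q = (-12)·6 + (-6)·(-12) + 11·(-8) = -72 + 72 - 88 = -88
|q|² = 36 + 144 + 64 = 244
proj_q p = (-88/244) · (6, -12, -8) ≈ (-2.164, 4.328, 2.885)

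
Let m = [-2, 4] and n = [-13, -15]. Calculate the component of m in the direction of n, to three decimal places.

-1.713

m · n = (-2)·(-13) + 4·(-15) = 26 - 60 = -34
|n| = √(169 + 225) = √394 ≈ 19.8494
comp_n m = -34 / √394 ≈ -1.713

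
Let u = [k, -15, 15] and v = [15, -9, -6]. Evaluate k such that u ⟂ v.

u · v = k·15 + (-15)·(-9) + 15·(-6) = 45 + 15k
Set equal to 0: 15k = -45, so k = -3.

-3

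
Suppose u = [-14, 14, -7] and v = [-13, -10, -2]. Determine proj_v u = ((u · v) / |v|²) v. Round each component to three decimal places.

(-2.667, -2.051, -0.410)

u · v = (-14)·(-13) + 14·(-10) + (-7)·(-2) = 182 - 140 + 14 = 56
|v|² = 169 + 100 + 4 = 273
proj_v u = (56/273) · (-13, -10, -2) ≈ (-2.667, -2.051, -0.410)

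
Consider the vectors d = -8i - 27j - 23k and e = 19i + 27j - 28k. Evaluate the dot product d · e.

d · e = (-8)·19 + (-27)·27 + (-23)·(-28) = -152 - 729 + 644 = -237

-237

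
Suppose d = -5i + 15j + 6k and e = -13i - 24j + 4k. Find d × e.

(204, -58, 315)

i: 15·4 - 6·(-24) = 60 - (-144) = 204
j: 6·(-13) - (-5)·4 = -78 - (-20) = -58
k: (-5)·(-24) - 15·(-13) = 120 - (-195) = 315
d × e = (204, -58, 315)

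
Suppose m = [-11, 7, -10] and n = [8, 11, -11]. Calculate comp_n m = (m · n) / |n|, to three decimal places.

m · n = (-11)·8 + 7·11 + (-10)·(-11) = -88 + 77 + 110 = 99
|n| = √(64 + 121 + 121) = √306 ≈ 17.4929
comp_n m = 99 / √306 ≈ 5.659

5.659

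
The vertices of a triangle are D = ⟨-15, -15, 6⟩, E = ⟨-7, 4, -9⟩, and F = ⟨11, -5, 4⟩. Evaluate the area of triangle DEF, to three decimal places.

284.524

DE = (8, 19, -15),  DF = (26, 10, -2)
i: 19·(-2) - (-15)·10 = -38 - (-150) = 112
j: (-15)·26 - 8·(-2) = -390 - (-16) = -374
k: 8·10 - 19·26 = 80 - 494 = -414
DE × DF = (112, -374, -414)
|DE × DF| = √323816 ≈ 569.0483
area = ½ · 569.0483 ≈ 284.524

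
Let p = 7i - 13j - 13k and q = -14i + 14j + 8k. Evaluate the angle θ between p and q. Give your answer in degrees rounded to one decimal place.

p · q = 7·(-14) + (-13)·14 + (-13)·8 = -98 - 182 - 104 = -384
|p|² = 49 + 169 + 169 = 387,  |p| = √387 ≈ 19.672316
|q|² = 196 + 196 + 64 = 456,  |q| = √456 ≈ 21.354157
cos θ = -384 / (19.672316 · 21.354157) ≈ -0.91410
θ = arccos(-0.91410) ≈ 156.1°

156.1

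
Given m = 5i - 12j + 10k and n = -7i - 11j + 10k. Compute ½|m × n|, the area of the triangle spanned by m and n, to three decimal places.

91.952

i: (-12)·10 - 10·(-11) = -120 - (-110) = -10
j: 10·(-7) - 5·10 = -70 - 50 = -120
k: 5·(-11) - (-12)·(-7) = -55 - 84 = -139
m × n = (-10, -120, -139)
|m × n| = √((-10)² + (-120)² + (-139)²) = √33821 ≈ 183.9049
area = ½ · 183.9049 ≈ 91.952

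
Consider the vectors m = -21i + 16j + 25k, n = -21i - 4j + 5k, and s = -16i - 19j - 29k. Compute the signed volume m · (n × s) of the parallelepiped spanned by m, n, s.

-7080

n × s:
i: (-4)·(-29) - 5·(-19) = 116 - (-95) = 211
j: 5·(-16) - (-21)·(-29) = -80 - 609 = -689
k: (-21)·(-19) - (-4)·(-16) = 399 - 64 = 335
n × s = (211, -689, 335)
m · (n × s) = (-21)·211 + 16·(-689) + 25·335 = -4431 - 11024 + 8375 = -7080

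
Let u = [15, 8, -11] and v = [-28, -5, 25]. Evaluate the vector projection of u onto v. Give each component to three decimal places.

(14.351, 2.563, -12.814)

u · v = 15·(-28) + 8·(-5) + (-11)·25 = -420 - 40 - 275 = -735
|v|² = 784 + 25 + 625 = 1434
proj_v u = (-735/1434) · (-28, -5, 25) ≈ (14.351, 2.563, -12.814)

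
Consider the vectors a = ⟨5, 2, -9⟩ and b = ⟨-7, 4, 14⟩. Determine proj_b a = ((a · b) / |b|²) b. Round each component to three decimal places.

(4.103, -2.345, -8.207)

a · b = 5·(-7) + 2·4 + (-9)·14 = -35 + 8 - 126 = -153
|b|² = 49 + 16 + 196 = 261
proj_b a = (-153/261) · (-7, 4, 14) ≈ (4.103, -2.345, -8.207)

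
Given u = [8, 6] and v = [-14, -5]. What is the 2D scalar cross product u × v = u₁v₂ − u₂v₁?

44

8·(-5) - 6·(-14) = -40 - (-84) = 44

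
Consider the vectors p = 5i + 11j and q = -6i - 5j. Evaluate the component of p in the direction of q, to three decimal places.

-10.883

p · q = 5·(-6) + 11·(-5) = -30 - 55 = -85
|q| = √(36 + 25) = √61 ≈ 7.8102
comp_q p = -85 / √61 ≈ -10.883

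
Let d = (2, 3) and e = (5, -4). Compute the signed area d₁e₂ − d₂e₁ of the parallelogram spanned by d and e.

2·(-4) - 3·5 = -8 - 15 = -23

-23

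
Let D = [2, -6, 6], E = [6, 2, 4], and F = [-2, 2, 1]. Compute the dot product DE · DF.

58

DE = E − D = (4, 8, -2)
DF = F − D = (-4, 8, -5)
DE · DF = 4·(-4) + 8·8 + (-2)·(-5) = -16 + 64 + 10 = 58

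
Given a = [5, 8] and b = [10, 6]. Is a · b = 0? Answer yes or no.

a · b = 5·10 + 8·6 = 50 + 48 = 98
Nonzero, so the vectors are not orthogonal.

no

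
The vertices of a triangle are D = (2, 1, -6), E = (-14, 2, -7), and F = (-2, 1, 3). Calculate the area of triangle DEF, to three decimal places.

74.164

DE = (-16, 1, -1),  DF = (-4, 0, 9)
i: 1·9 - (-1)·0 = 9 - 0 = 9
j: (-1)·(-4) - (-16)·9 = 4 - (-144) = 148
k: (-16)·0 - 1·(-4) = 0 - (-4) = 4
DE × DF = (9, 148, 4)
|DE × DF| = √22001 ≈ 148.3273
area = ½ · 148.3273 ≈ 74.164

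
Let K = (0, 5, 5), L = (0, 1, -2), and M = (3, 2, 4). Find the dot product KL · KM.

KL = L − K = (0, -4, -7)
KM = M − K = (3, -3, -1)
KL · KM = 0·3 + (-4)·(-3) + (-7)·(-1) = 0 + 12 + 7 = 19

19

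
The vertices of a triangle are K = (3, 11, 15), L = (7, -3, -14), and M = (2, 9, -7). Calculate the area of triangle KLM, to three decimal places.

138.449

KL = (4, -14, -29),  KM = (-1, -2, -22)
i: (-14)·(-22) - (-29)·(-2) = 308 - 58 = 250
j: (-29)·(-1) - 4·(-22) = 29 - (-88) = 117
k: 4·(-2) - (-14)·(-1) = -8 - 14 = -22
KL × KM = (250, 117, -22)
|KL × KM| = √76673 ≈ 276.8989
area = ½ · 276.8989 ≈ 138.449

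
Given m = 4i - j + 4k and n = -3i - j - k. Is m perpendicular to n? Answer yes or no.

no

m · n = 4·(-3) + (-1)·(-1) + 4·(-1) = -12 + 1 - 4 = -15
Nonzero, so the vectors are not orthogonal.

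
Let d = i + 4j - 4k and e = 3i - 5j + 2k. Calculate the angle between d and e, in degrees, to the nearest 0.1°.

d · e = 1·3 + 4·(-5) + (-4)·2 = 3 - 20 - 8 = -25
|d|² = 1 + 16 + 16 = 33,  |d| = √33 ≈ 5.744563
|e|² = 9 + 25 + 4 = 38,  |e| = √38 ≈ 6.164414
cos θ = -25 / (5.744563 · 6.164414) ≈ -0.70598
θ = arccos(-0.70598) ≈ 134.9°

134.9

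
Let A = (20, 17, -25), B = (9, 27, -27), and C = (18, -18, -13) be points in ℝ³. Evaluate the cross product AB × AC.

(50, 136, 405)

AB = (-11, 10, -2)
AC = (-2, -35, 12)
i: 10·12 - (-2)·(-35) = 120 - 70 = 50
j: (-2)·(-2) - (-11)·12 = 4 - (-132) = 136
k: (-11)·(-35) - 10·(-2) = 385 - (-20) = 405
AB × AC = (50, 136, 405)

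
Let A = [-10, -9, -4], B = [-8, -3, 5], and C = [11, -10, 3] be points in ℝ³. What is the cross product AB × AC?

(51, 175, -128)

AB = (2, 6, 9)
AC = (21, -1, 7)
i: 6·7 - 9·(-1) = 42 - (-9) = 51
j: 9·21 - 2·7 = 189 - 14 = 175
k: 2·(-1) - 6·21 = -2 - 126 = -128
AB × AC = (51, 175, -128)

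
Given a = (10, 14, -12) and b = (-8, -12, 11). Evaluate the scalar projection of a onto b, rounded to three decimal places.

a · b = 10·(-8) + 14·(-12) + (-12)·11 = -80 - 168 - 132 = -380
|b| = √(64 + 144 + 121) = √329 ≈ 18.1384
comp_b a = -380 / √329 ≈ -20.950

-20.950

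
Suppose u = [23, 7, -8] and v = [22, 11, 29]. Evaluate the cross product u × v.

i: 7·29 - (-8)·11 = 203 - (-88) = 291
j: (-8)·22 - 23·29 = -176 - 667 = -843
k: 23·11 - 7·22 = 253 - 154 = 99
u × v = (291, -843, 99)

(291, -843, 99)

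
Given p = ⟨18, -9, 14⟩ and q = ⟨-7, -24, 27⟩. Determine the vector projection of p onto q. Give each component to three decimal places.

(-2.419, -8.295, 9.332)

p · q = 18·(-7) + (-9)·(-24) + 14·27 = -126 + 216 + 378 = 468
|q|² = 49 + 576 + 729 = 1354
proj_q p = (468/1354) · (-7, -24, 27) ≈ (-2.419, -8.295, 9.332)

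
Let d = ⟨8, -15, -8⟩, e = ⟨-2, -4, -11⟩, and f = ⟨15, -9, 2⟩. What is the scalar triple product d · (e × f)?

e × f:
i: (-4)·2 - (-11)·(-9) = -8 - 99 = -107
j: (-11)·15 - (-2)·2 = -165 - (-4) = -161
k: (-2)·(-9) - (-4)·15 = 18 - (-60) = 78
e × f = (-107, -161, 78)
d · (e × f) = 8·(-107) + (-15)·(-161) + (-8)·78 = -856 + 2415 - 624 = 935

935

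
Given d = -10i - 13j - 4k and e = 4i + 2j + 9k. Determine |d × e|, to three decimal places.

135.577

i: (-13)·9 - (-4)·2 = -117 - (-8) = -109
j: (-4)·4 - (-10)·9 = -16 - (-90) = 74
k: (-10)·2 - (-13)·4 = -20 - (-52) = 32
d × e = (-109, 74, 32)
|d × e| = √((-109)² + 74² + 32²) = √18381 ≈ 135.5765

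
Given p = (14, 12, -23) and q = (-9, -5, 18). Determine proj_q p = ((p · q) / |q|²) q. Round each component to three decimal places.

p · q = 14·(-9) + 12·(-5) + (-23)·18 = -126 - 60 - 414 = -600
|q|² = 81 + 25 + 324 = 430
proj_q p = (-600/430) · (-9, -5, 18) ≈ (12.558, 6.977, -25.116)

(12.558, 6.977, -25.116)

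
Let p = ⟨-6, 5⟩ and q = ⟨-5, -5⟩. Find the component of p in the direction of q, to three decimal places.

p · q = (-6)·(-5) + 5·(-5) = 30 - 25 = 5
|q| = √(25 + 25) = √50 ≈ 7.0711
comp_q p = 5 / √50 ≈ 0.707

0.707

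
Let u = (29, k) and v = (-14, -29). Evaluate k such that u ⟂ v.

u · v = 29·(-14) + k·(-29) = -406 - 29k
Set equal to 0: -29k = 406, so k = -14.

-14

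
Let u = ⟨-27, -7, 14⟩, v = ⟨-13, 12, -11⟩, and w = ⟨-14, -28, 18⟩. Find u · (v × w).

v × w:
i: 12·18 - (-11)·(-28) = 216 - 308 = -92
j: (-11)·(-14) - (-13)·18 = 154 - (-234) = 388
k: (-13)·(-28) - 12·(-14) = 364 - (-168) = 532
v × w = (-92, 388, 532)
u · (v × w) = (-27)·(-92) + (-7)·388 + 14·532 = 2484 - 2716 + 7448 = 7216

7216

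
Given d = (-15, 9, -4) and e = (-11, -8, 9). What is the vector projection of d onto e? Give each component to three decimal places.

(-2.357, -1.714, 1.929)

d · e = (-15)·(-11) + 9·(-8) + (-4)·9 = 165 - 72 - 36 = 57
|e|² = 121 + 64 + 81 = 266
proj_e d = (57/266) · (-11, -8, 9) ≈ (-2.357, -1.714, 1.929)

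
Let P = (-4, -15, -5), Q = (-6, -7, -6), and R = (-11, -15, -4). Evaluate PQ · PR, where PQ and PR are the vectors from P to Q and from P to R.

PQ = Q − P = (-2, 8, -1)
PR = R − P = (-7, 0, 1)
PQ · PR = (-2)·(-7) + 8·0 + (-1)·1 = 14 + 0 - 1 = 13

13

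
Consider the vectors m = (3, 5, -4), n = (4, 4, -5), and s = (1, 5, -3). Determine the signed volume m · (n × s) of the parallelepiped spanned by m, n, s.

n × s:
i: 4·(-3) - (-5)·5 = -12 - (-25) = 13
j: (-5)·1 - 4·(-3) = -5 - (-12) = 7
k: 4·5 - 4·1 = 20 - 4 = 16
n × s = (13, 7, 16)
m · (n × s) = 3·13 + 5·7 + (-4)·16 = 39 + 35 - 64 = 10

10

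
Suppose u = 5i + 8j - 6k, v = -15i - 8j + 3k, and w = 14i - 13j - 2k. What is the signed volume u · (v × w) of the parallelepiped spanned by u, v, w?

v × w:
i: (-8)·(-2) - 3·(-13) = 16 - (-39) = 55
j: 3·14 - (-15)·(-2) = 42 - 30 = 12
k: (-15)·(-13) - (-8)·14 = 195 - (-112) = 307
v × w = (55, 12, 307)
u · (v × w) = 5·55 + 8·12 + (-6)·307 = 275 + 96 - 1842 = -1471

-1471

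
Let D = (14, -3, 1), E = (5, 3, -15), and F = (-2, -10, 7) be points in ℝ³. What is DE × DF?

(-76, 310, 159)

DE = (-9, 6, -16)
DF = (-16, -7, 6)
i: 6·6 - (-16)·(-7) = 36 - 112 = -76
j: (-16)·(-16) - (-9)·6 = 256 - (-54) = 310
k: (-9)·(-7) - 6·(-16) = 63 - (-96) = 159
DE × DF = (-76, 310, 159)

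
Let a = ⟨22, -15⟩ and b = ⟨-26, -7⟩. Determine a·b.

a · b = 22·(-26) + (-15)·(-7) = -572 + 105 = -467

-467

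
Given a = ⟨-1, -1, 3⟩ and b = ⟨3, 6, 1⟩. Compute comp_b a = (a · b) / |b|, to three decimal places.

-0.885

a · b = (-1)·3 + (-1)·6 + 3·1 = -3 - 6 + 3 = -6
|b| = √(9 + 36 + 1) = √46 ≈ 6.7823
comp_b a = -6 / √46 ≈ -0.885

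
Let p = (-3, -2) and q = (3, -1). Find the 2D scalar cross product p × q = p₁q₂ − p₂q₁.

(-3)·(-1) - (-2)·3 = 3 - (-6) = 9

9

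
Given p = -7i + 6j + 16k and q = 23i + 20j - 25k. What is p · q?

-441

p · q = (-7)·23 + 6·20 + 16·(-25) = -161 + 120 - 400 = -441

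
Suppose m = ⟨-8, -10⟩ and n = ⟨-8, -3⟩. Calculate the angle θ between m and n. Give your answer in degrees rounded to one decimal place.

30.8

m · n = (-8)·(-8) + (-10)·(-3) = 64 + 30 = 94
|m|² = 64 + 100 = 164,  |m| = √164 ≈ 12.806248
|n|² = 64 + 9 = 73,  |n| = √73 ≈ 8.544004
cos θ = 94 / (12.806248 · 8.544004) ≈ 0.85910
θ = arccos(0.85910) ≈ 30.8°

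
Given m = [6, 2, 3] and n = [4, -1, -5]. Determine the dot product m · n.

m · n = 6·4 + 2·(-1) + 3·(-5) = 24 - 2 - 15 = 7

7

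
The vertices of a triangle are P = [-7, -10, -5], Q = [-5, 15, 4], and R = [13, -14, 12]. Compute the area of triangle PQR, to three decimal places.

PQ = (2, 25, 9),  PR = (20, -4, 17)
i: 25·17 - 9·(-4) = 425 - (-36) = 461
j: 9·20 - 2·17 = 180 - 34 = 146
k: 2·(-4) - 25·20 = -8 - 500 = -508
PQ × PR = (461, 146, -508)
|PQ × PR| = √491901 ≈ 701.3565
area = ½ · 701.3565 ≈ 350.678

350.678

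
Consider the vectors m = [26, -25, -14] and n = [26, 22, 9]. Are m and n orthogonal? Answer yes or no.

yes

m · n = 26·26 + (-25)·22 + (-14)·9 = 676 - 550 - 126 = 0
Zero, so the vectors are orthogonal.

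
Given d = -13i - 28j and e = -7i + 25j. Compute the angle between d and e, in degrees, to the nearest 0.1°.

139.5

d · e = (-13)·(-7) + (-28)·25 = 91 - 700 = -609
|d|² = 169 + 784 = 953,  |d| = √953 ≈ 30.870698
|e|² = 49 + 625 = 674,  |e| = √674 ≈ 25.961510
cos θ = -609 / (30.870698 · 25.961510) ≈ -0.75987
θ = arccos(-0.75987) ≈ 139.5°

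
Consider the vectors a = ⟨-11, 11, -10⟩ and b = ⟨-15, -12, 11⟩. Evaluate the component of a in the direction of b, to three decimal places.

-3.479

a · b = (-11)·(-15) + 11·(-12) + (-10)·11 = 165 - 132 - 110 = -77
|b| = √(225 + 144 + 121) = √490 ≈ 22.1359
comp_b a = -77 / √490 ≈ -3.479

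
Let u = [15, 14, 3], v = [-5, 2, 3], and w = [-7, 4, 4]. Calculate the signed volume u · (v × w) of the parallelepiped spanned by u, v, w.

v × w:
i: 2·4 - 3·4 = 8 - 12 = -4
j: 3·(-7) - (-5)·4 = -21 - (-20) = -1
k: (-5)·4 - 2·(-7) = -20 - (-14) = -6
v × w = (-4, -1, -6)
u · (v × w) = 15·(-4) + 14·(-1) + 3·(-6) = -60 - 14 - 18 = -92

-92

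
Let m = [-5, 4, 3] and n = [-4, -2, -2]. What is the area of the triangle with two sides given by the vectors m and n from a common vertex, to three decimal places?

i: 4·(-2) - 3·(-2) = -8 - (-6) = -2
j: 3·(-4) - (-5)·(-2) = -12 - 10 = -22
k: (-5)·(-2) - 4·(-4) = 10 - (-16) = 26
m × n = (-2, -22, 26)
|m × n| = √((-2)² + (-22)² + 26²) = √1164 ≈ 34.1174
area = ½ · 34.1174 ≈ 17.059

17.059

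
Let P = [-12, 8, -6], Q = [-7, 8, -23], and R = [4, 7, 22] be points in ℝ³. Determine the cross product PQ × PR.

PQ = (5, 0, -17)
PR = (16, -1, 28)
i: 0·28 - (-17)·(-1) = 0 - 17 = -17
j: (-17)·16 - 5·28 = -272 - 140 = -412
k: 5·(-1) - 0·16 = -5 - 0 = -5
PQ × PR = (-17, -412, -5)

(-17, -412, -5)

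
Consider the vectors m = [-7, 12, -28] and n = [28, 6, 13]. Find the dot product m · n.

-488

m · n = (-7)·28 + 12·6 + (-28)·13 = -196 + 72 - 364 = -488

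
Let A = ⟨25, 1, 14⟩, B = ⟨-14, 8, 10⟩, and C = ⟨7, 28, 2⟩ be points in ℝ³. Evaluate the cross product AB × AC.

(24, -396, -927)

AB = (-39, 7, -4)
AC = (-18, 27, -12)
i: 7·(-12) - (-4)·27 = -84 - (-108) = 24
j: (-4)·(-18) - (-39)·(-12) = 72 - 468 = -396
k: (-39)·27 - 7·(-18) = -1053 - (-126) = -927
AB × AC = (24, -396, -927)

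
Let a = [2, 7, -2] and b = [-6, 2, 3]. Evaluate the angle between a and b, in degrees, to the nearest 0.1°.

a · b = 2·(-6) + 7·2 + (-2)·3 = -12 + 14 - 6 = -4
|a|² = 4 + 49 + 4 = 57,  |a| = √57 ≈ 7.549834
|b|² = 36 + 4 + 9 = 49,  |b| = √49 ≈ 7.000000
cos θ = -4 / (7.549834 · 7.000000) ≈ -0.07569
θ = arccos(-0.07569) ≈ 94.3°

94.3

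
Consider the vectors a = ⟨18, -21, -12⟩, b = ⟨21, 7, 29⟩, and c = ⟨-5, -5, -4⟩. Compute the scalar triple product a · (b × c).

4227

b × c:
i: 7·(-4) - 29·(-5) = -28 - (-145) = 117
j: 29·(-5) - 21·(-4) = -145 - (-84) = -61
k: 21·(-5) - 7·(-5) = -105 - (-35) = -70
b × c = (117, -61, -70)
a · (b × c) = 18·117 + (-21)·(-61) + (-12)·(-70) = 2106 + 1281 + 840 = 4227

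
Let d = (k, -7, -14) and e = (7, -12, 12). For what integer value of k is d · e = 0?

d · e = k·7 + (-7)·(-12) + (-14)·12 = -84 + 7k
Set equal to 0: 7k = 84, so k = 12.

12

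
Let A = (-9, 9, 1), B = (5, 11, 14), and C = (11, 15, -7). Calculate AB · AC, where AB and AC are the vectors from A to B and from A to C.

AB = B − A = (14, 2, 13)
AC = C − A = (20, 6, -8)
AB · AC = 14·20 + 2·6 + 13·(-8) = 280 + 12 - 104 = 188

188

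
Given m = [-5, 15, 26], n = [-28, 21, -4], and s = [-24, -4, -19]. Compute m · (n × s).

n × s:
i: 21·(-19) - (-4)·(-4) = -399 - 16 = -415
j: (-4)·(-24) - (-28)·(-19) = 96 - 532 = -436
k: (-28)·(-4) - 21·(-24) = 112 - (-504) = 616
n × s = (-415, -436, 616)
m · (n × s) = (-5)·(-415) + 15·(-436) + 26·616 = 2075 - 6540 + 16016 = 11551

11551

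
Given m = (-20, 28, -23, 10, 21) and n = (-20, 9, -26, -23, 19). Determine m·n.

1419

m · n = (-20)·(-20) + 28·9 + (-23)·(-26) + 10·(-23) + 21·19 = 400 + 252 + 598 - 230 + 399 = 1419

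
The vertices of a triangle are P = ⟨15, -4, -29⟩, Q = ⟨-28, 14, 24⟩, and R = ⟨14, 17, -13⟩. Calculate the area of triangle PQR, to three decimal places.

PQ = (-43, 18, 53),  PR = (-1, 21, 16)
i: 18·16 - 53·21 = 288 - 1113 = -825
j: 53·(-1) - (-43)·16 = -53 - (-688) = 635
k: (-43)·21 - 18·(-1) = -903 - (-18) = -885
PQ × PR = (-825, 635, -885)
|PQ × PR| = √1867075 ≈ 1366.4095
area = ½ · 1366.4095 ≈ 683.205

683.205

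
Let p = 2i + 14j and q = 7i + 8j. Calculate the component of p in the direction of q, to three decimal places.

11.853

p · q = 2·7 + 14·8 = 14 + 112 = 126
|q| = √(49 + 64) = √113 ≈ 10.6301
comp_q p = 126 / √113 ≈ 11.853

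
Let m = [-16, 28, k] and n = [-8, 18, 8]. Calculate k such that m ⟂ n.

m · n = (-16)·(-8) + 28·18 + k·8 = 632 + 8k
Set equal to 0: 8k = -632, so k = -79.

-79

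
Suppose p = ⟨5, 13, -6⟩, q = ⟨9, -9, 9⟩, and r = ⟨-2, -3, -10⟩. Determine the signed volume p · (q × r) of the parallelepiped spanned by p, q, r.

q × r:
i: (-9)·(-10) - 9·(-3) = 90 - (-27) = 117
j: 9·(-2) - 9·(-10) = -18 - (-90) = 72
k: 9·(-3) - (-9)·(-2) = -27 - 18 = -45
q × r = (117, 72, -45)
p · (q × r) = 5·117 + 13·72 + (-6)·(-45) = 585 + 936 + 270 = 1791

1791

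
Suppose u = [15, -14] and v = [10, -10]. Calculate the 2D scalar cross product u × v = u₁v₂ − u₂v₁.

15·(-10) - (-14)·10 = -150 - (-140) = -10

-10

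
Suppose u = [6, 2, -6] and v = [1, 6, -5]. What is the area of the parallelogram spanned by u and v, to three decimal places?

i: 2·(-5) - (-6)·6 = -10 - (-36) = 26
j: (-6)·1 - 6·(-5) = -6 - (-30) = 24
k: 6·6 - 2·1 = 36 - 2 = 34
u × v = (26, 24, 34)
|u × v| = √(26² + 24² + 34²) = √2408 ≈ 49.0714

49.071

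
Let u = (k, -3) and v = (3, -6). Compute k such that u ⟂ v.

-6

u · v = k·3 + (-3)·(-6) = 18 + 3k
Set equal to 0: 3k = -18, so k = -6.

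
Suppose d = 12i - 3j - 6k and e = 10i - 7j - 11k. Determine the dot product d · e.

207

d · e = 12·10 + (-3)·(-7) + (-6)·(-11) = 120 + 21 + 66 = 207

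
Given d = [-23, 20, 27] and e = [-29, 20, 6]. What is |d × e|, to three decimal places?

778.990

i: 20·6 - 27·20 = 120 - 540 = -420
j: 27·(-29) - (-23)·6 = -783 - (-138) = -645
k: (-23)·20 - 20·(-29) = -460 - (-580) = 120
d × e = (-420, -645, 120)
|d × e| = √((-420)² + (-645)² + 120²) = √606825 ≈ 778.9897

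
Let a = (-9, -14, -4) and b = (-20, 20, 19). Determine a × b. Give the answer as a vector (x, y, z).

i: (-14)·19 - (-4)·20 = -266 - (-80) = -186
j: (-4)·(-20) - (-9)·19 = 80 - (-171) = 251
k: (-9)·20 - (-14)·(-20) = -180 - 280 = -460
a × b = (-186, 251, -460)

(-186, 251, -460)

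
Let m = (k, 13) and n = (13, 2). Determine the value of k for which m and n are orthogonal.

m · n = k·13 + 13·2 = 26 + 13k
Set equal to 0: 13k = -26, so k = -2.

-2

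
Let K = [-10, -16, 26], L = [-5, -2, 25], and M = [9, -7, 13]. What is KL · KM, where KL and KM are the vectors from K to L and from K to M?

KL = L − K = (5, 14, -1)
KM = M − K = (19, 9, -13)
KL · KM = 5·19 + 14·9 + (-1)·(-13) = 95 + 126 + 13 = 234

234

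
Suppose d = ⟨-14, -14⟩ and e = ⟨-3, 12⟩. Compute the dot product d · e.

-126

d · e = (-14)·(-3) + (-14)·12 = 42 - 168 = -126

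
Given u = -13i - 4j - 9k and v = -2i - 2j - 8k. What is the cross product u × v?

i: (-4)·(-8) - (-9)·(-2) = 32 - 18 = 14
j: (-9)·(-2) - (-13)·(-8) = 18 - 104 = -86
k: (-13)·(-2) - (-4)·(-2) = 26 - 8 = 18
u × v = (14, -86, 18)

(14, -86, 18)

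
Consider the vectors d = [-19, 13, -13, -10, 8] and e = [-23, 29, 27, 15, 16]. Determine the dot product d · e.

d · e = (-19)·(-23) + 13·29 + (-13)·27 + (-10)·15 + 8·16 = 437 + 377 - 351 - 150 + 128 = 441

441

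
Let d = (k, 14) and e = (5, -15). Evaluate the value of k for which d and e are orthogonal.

42

d · e = k·5 + 14·(-15) = -210 + 5k
Set equal to 0: 5k = 210, so k = 42.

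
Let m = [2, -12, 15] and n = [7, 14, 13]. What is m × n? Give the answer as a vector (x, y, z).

i: (-12)·13 - 15·14 = -156 - 210 = -366
j: 15·7 - 2·13 = 105 - 26 = 79
k: 2·14 - (-12)·7 = 28 - (-84) = 112
m × n = (-366, 79, 112)

(-366, 79, 112)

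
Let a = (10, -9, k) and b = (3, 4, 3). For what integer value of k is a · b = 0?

2

a · b = 10·3 + (-9)·4 + k·3 = -6 + 3k
Set equal to 0: 3k = 6, so k = 2.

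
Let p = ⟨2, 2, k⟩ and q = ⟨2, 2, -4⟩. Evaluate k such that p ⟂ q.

2

p · q = 2·2 + 2·2 + k·(-4) = 8 - 4k
Set equal to 0: -4k = -8, so k = 2.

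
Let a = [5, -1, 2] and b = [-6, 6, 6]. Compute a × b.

(-18, -42, 24)

i: (-1)·6 - 2·6 = -6 - 12 = -18
j: 2·(-6) - 5·6 = -12 - 30 = -42
k: 5·6 - (-1)·(-6) = 30 - 6 = 24
a × b = (-18, -42, 24)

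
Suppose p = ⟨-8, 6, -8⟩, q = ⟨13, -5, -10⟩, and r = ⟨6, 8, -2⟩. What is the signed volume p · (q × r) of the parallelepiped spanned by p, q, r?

q × r:
i: (-5)·(-2) - (-10)·8 = 10 - (-80) = 90
j: (-10)·6 - 13·(-2) = -60 - (-26) = -34
k: 13·8 - (-5)·6 = 104 - (-30) = 134
q × r = (90, -34, 134)
p · (q × r) = (-8)·90 + 6·(-34) + (-8)·134 = -720 - 204 - 1072 = -1996

-1996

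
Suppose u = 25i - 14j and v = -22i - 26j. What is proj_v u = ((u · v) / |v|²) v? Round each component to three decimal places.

u · v = 25·(-22) + (-14)·(-26) = -550 + 364 = -186
|v|² = 484 + 676 = 1160
proj_v u = (-186/1160) · (-22, -26) ≈ (3.528, 4.169)

(3.528, 4.169)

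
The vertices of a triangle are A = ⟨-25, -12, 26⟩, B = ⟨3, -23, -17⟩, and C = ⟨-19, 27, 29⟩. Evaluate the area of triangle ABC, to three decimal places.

AB = (28, -11, -43),  AC = (6, 39, 3)
i: (-11)·3 - (-43)·39 = -33 - (-1677) = 1644
j: (-43)·6 - 28·3 = -258 - 84 = -342
k: 28·39 - (-11)·6 = 1092 - (-66) = 1158
AB × AC = (1644, -342, 1158)
|AB × AC| = √4160664 ≈ 2039.7706
area = ½ · 2039.7706 ≈ 1019.885

1019.885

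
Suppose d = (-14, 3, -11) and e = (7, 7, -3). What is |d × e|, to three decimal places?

i: 3·(-3) - (-11)·7 = -9 - (-77) = 68
j: (-11)·7 - (-14)·(-3) = -77 - 42 = -119
k: (-14)·7 - 3·7 = -98 - 21 = -119
d × e = (68, -119, -119)
|d × e| = √(68² + (-119)² + (-119)²) = √32946 ≈ 181.5103

181.510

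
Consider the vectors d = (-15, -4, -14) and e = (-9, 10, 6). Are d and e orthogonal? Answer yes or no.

d · e = (-15)·(-9) + (-4)·10 + (-14)·6 = 135 - 40 - 84 = 11
Nonzero, so the vectors are not orthogonal.

no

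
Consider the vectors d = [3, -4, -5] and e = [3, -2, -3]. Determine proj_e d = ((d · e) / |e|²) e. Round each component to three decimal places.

(4.364, -2.909, -4.364)

d · e = 3·3 + (-4)·(-2) + (-5)·(-3) = 9 + 8 + 15 = 32
|e|² = 9 + 4 + 9 = 22
proj_e d = (32/22) · (3, -2, -3) ≈ (4.364, -2.909, -4.364)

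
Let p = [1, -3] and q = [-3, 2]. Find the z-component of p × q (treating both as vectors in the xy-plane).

-7

1·2 - (-3)·(-3) = 2 - 9 = -7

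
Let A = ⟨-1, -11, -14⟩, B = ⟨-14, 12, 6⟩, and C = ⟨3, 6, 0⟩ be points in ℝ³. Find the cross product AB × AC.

AB = (-13, 23, 20)
AC = (4, 17, 14)
i: 23·14 - 20·17 = 322 - 340 = -18
j: 20·4 - (-13)·14 = 80 - (-182) = 262
k: (-13)·17 - 23·4 = -221 - 92 = -313
AB × AC = (-18, 262, -313)

(-18, 262, -313)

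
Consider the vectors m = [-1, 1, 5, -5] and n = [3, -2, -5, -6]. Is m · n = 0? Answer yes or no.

yes

m · n = (-1)·3 + 1·(-2) + 5·(-5) + (-5)·(-6) = -3 - 2 - 25 + 30 = 0
Zero, so the vectors are orthogonal.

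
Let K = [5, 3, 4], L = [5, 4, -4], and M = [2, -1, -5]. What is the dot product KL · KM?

68

KL = L − K = (0, 1, -8)
KM = M − K = (-3, -4, -9)
KL · KM = 0·(-3) + 1·(-4) + (-8)·(-9) = 0 - 4 + 72 = 68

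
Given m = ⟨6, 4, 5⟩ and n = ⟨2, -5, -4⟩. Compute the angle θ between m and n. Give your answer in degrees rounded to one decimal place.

118.4

m · n = 6·2 + 4·(-5) + 5·(-4) = 12 - 20 - 20 = -28
|m|² = 36 + 16 + 25 = 77,  |m| = √77 ≈ 8.774964
|n|² = 4 + 25 + 16 = 45,  |n| = √45 ≈ 6.708204
cos θ = -28 / (8.774964 · 6.708204) ≈ -0.47567
θ = arccos(-0.47567) ≈ 118.4°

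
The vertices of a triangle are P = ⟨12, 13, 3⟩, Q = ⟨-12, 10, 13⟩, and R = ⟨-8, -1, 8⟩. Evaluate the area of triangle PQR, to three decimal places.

PQ = (-24, -3, 10),  PR = (-20, -14, 5)
i: (-3)·5 - 10·(-14) = -15 - (-140) = 125
j: 10·(-20) - (-24)·5 = -200 - (-120) = -80
k: (-24)·(-14) - (-3)·(-20) = 336 - 60 = 276
PQ × PR = (125, -80, 276)
|PQ × PR| = √98201 ≈ 313.3704
area = ½ · 313.3704 ≈ 156.685

156.685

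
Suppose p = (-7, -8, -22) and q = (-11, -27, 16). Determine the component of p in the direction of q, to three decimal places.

p · q = (-7)·(-11) + (-8)·(-27) + (-22)·16 = 77 + 216 - 352 = -59
|q| = √(121 + 729 + 256) = √1106 ≈ 33.2566
comp_q p = -59 / √1106 ≈ -1.774

-1.774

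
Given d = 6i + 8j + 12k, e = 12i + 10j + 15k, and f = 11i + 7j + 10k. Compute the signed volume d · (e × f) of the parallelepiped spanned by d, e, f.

18

e × f:
i: 10·10 - 15·7 = 100 - 105 = -5
j: 15·11 - 12·10 = 165 - 120 = 45
k: 12·7 - 10·11 = 84 - 110 = -26
e × f = (-5, 45, -26)
d · (e × f) = 6·(-5) + 8·45 + 12·(-26) = -30 + 360 - 312 = 18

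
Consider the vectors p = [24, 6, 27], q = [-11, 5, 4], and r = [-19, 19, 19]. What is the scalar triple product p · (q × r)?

q × r:
i: 5·19 - 4·19 = 95 - 76 = 19
j: 4·(-19) - (-11)·19 = -76 - (-209) = 133
k: (-11)·19 - 5·(-19) = -209 - (-95) = -114
q × r = (19, 133, -114)
p · (q × r) = 24·19 + 6·133 + 27·(-114) = 456 + 798 - 3078 = -1824

-1824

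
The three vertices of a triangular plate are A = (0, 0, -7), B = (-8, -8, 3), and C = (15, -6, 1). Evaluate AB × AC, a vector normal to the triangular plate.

(-4, 214, 168)

AB = (-8, -8, 10)
AC = (15, -6, 8)
i: (-8)·8 - 10·(-6) = -64 - (-60) = -4
j: 10·15 - (-8)·8 = 150 - (-64) = 214
k: (-8)·(-6) - (-8)·15 = 48 - (-120) = 168
AB × AC = (-4, 214, 168)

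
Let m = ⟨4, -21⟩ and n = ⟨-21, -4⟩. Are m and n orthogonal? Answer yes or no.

m · n = 4·(-21) + (-21)·(-4) = -84 + 84 = 0
Zero, so the vectors are orthogonal.

yes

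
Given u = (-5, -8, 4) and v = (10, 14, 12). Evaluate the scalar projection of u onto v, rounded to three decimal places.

-5.435

u · v = (-5)·10 + (-8)·14 + 4·12 = -50 - 112 + 48 = -114
|v| = √(100 + 196 + 144) = √440 ≈ 20.9762
comp_v u = -114 / √440 ≈ -5.435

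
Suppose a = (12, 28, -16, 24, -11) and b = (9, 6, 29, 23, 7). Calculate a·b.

a · b = 12·9 + 28·6 + (-16)·29 + 24·23 + (-11)·7 = 108 + 168 - 464 + 552 - 77 = 287

287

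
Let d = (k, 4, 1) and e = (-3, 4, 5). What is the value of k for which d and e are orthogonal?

7

d · e = k·(-3) + 4·4 + 1·5 = 21 - 3k
Set equal to 0: -3k = -21, so k = 7.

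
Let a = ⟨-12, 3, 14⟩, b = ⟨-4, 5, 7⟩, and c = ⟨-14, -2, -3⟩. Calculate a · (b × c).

b × c:
i: 5·(-3) - 7·(-2) = -15 - (-14) = -1
j: 7·(-14) - (-4)·(-3) = -98 - 12 = -110
k: (-4)·(-2) - 5·(-14) = 8 - (-70) = 78
b × c = (-1, -110, 78)
a · (b × c) = (-12)·(-1) + 3·(-110) + 14·78 = 12 - 330 + 1092 = 774

774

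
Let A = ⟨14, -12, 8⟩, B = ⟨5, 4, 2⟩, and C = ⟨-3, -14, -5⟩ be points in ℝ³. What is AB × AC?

(-220, -15, 290)

AB = (-9, 16, -6)
AC = (-17, -2, -13)
i: 16·(-13) - (-6)·(-2) = -208 - 12 = -220
j: (-6)·(-17) - (-9)·(-13) = 102 - 117 = -15
k: (-9)·(-2) - 16·(-17) = 18 - (-272) = 290
AB × AC = (-220, -15, 290)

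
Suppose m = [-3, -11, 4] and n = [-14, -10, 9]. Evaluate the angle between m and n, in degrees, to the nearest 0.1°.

m · n = (-3)·(-14) + (-11)·(-10) + 4·9 = 42 + 110 + 36 = 188
|m|² = 9 + 121 + 16 = 146,  |m| = √146 ≈ 12.083046
|n|² = 196 + 100 + 81 = 377,  |n| = √377 ≈ 19.416488
cos θ = 188 / (12.083046 · 19.416488) ≈ 0.80133
θ = arccos(0.80133) ≈ 36.7°

36.7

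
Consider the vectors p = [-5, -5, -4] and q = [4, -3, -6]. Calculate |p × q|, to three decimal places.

i: (-5)·(-6) - (-4)·(-3) = 30 - 12 = 18
j: (-4)·4 - (-5)·(-6) = -16 - 30 = -46
k: (-5)·(-3) - (-5)·4 = 15 - (-20) = 35
p × q = (18, -46, 35)
|p × q| = √(18² + (-46)² + 35²) = √3665 ≈ 60.5392

60.539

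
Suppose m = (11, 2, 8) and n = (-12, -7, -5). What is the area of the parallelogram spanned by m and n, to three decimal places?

81.277

i: 2·(-5) - 8·(-7) = -10 - (-56) = 46
j: 8·(-12) - 11·(-5) = -96 - (-55) = -41
k: 11·(-7) - 2·(-12) = -77 - (-24) = -53
m × n = (46, -41, -53)
|m × n| = √(46² + (-41)² + (-53)²) = √6606 ≈ 81.2773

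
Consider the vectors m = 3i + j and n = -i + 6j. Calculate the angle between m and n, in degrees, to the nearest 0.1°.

m · n = 3·(-1) + 1·6 = -3 + 6 = 3
|m|² = 9 + 1 = 10,  |m| = √10 ≈ 3.162278
|n|² = 1 + 36 = 37,  |n| = √37 ≈ 6.082763
cos θ = 3 / (3.162278 · 6.082763) ≈ 0.15596
θ = arccos(0.15596) ≈ 81.0°

81.0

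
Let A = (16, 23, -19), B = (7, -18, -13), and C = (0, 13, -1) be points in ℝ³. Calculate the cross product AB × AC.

AB = (-9, -41, 6)
AC = (-16, -10, 18)
i: (-41)·18 - 6·(-10) = -738 - (-60) = -678
j: 6·(-16) - (-9)·18 = -96 - (-162) = 66
k: (-9)·(-10) - (-41)·(-16) = 90 - 656 = -566
AB × AC = (-678, 66, -566)

(-678, 66, -566)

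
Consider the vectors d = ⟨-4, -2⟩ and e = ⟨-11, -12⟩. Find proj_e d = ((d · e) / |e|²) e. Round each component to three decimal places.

d · e = (-4)·(-11) + (-2)·(-12) = 44 + 24 = 68
|e|² = 121 + 144 = 265
proj_e d = (68/265) · (-11, -12) ≈ (-2.823, -3.079)

(-2.823, -3.079)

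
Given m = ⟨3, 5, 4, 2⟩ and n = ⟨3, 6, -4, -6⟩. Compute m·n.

m · n = 3·3 + 5·6 + 4·(-4) + 2·(-6) = 9 + 30 - 16 - 12 = 11

11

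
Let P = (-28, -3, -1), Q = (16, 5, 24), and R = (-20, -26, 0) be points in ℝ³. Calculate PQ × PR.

PQ = (44, 8, 25)
PR = (8, -23, 1)
i: 8·1 - 25·(-23) = 8 - (-575) = 583
j: 25·8 - 44·1 = 200 - 44 = 156
k: 44·(-23) - 8·8 = -1012 - 64 = -1076
PQ × PR = (583, 156, -1076)

(583, 156, -1076)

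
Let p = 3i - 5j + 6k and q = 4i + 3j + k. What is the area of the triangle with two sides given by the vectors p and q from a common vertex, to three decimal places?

21.278

i: (-5)·1 - 6·3 = -5 - 18 = -23
j: 6·4 - 3·1 = 24 - 3 = 21
k: 3·3 - (-5)·4 = 9 - (-20) = 29
p × q = (-23, 21, 29)
|p × q| = √((-23)² + 21² + 29²) = √1811 ≈ 42.5558
area = ½ · 42.5558 ≈ 21.278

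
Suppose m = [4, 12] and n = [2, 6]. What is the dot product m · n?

m · n = 4·2 + 12·6 = 8 + 72 = 80

80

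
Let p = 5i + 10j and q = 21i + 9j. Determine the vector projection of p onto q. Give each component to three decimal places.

(7.845, 3.362)

p · q = 5·21 + 10·9 = 105 + 90 = 195
|q|² = 441 + 81 = 522
proj_q p = (195/522) · (21, 9) ≈ (7.845, 3.362)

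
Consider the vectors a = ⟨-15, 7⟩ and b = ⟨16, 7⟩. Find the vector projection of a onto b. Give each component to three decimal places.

a · b = (-15)·16 + 7·7 = -240 + 49 = -191
|b|² = 256 + 49 = 305
proj_b a = (-191/305) · (16, 7) ≈ (-10.020, -4.384)

(-10.020, -4.384)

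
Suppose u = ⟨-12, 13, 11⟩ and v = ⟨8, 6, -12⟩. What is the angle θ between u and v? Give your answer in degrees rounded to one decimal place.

u · v = (-12)·8 + 13·6 + 11·(-12) = -96 + 78 - 132 = -150
|u|² = 144 + 169 + 121 = 434,  |u| = √434 ≈ 20.832667
|v|² = 64 + 36 + 144 = 244,  |v| = √244 ≈ 15.620499
cos θ = -150 / (20.832667 · 15.620499) ≈ -0.46095
θ = arccos(-0.46095) ≈ 117.4°

117.4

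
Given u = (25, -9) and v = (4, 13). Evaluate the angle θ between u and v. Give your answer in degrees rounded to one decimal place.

92.7

u · v = 25·4 + (-9)·13 = 100 - 117 = -17
|u|² = 625 + 81 = 706,  |u| = √706 ≈ 26.570661
|v|² = 16 + 169 = 185,  |v| = √185 ≈ 13.601471
cos θ = -17 / (26.570661 · 13.601471) ≈ -0.04704
θ = arccos(-0.04704) ≈ 92.7°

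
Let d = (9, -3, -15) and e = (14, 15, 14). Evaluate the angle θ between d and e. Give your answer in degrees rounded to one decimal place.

107.0

d · e = 9·14 + (-3)·15 + (-15)·14 = 126 - 45 - 210 = -129
|d|² = 81 + 9 + 225 = 315,  |d| = √315 ≈ 17.748239
|e|² = 196 + 225 + 196 = 617,  |e| = √617 ≈ 24.839485
cos θ = -129 / (17.748239 · 24.839485) ≈ -0.29261
θ = arccos(-0.29261) ≈ 107.0°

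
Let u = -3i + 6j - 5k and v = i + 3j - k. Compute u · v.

u · v = (-3)·1 + 6·3 + (-5)·(-1) = -3 + 18 + 5 = 20

20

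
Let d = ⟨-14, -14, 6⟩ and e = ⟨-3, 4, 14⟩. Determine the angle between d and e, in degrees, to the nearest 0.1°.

76.8

d · e = (-14)·(-3) + (-14)·4 + 6·14 = 42 - 56 + 84 = 70
|d|² = 196 + 196 + 36 = 428,  |d| = √428 ≈ 20.688161
|e|² = 9 + 16 + 196 = 221,  |e| = √221 ≈ 14.866069
cos θ = 70 / (20.688161 · 14.866069) ≈ 0.22760
θ = arccos(0.22760) ≈ 76.8°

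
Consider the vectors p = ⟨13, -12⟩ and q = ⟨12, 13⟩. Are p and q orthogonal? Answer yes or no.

yes

p · q = 13·12 + (-12)·13 = 156 - 156 = 0
Zero, so the vectors are orthogonal.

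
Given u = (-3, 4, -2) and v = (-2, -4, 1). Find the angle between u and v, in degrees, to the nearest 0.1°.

u · v = (-3)·(-2) + 4·(-4) + (-2)·1 = 6 - 16 - 2 = -12
|u|² = 9 + 16 + 4 = 29,  |u| = √29 ≈ 5.385165
|v|² = 4 + 16 + 1 = 21,  |v| = √21 ≈ 4.582576
cos θ = -12 / (5.385165 · 4.582576) ≈ -0.48626
θ = arccos(-0.48626) ≈ 119.1°

119.1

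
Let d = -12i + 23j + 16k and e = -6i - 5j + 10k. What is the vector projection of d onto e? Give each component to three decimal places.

(-4.360, -3.634, 7.267)

d · e = (-12)·(-6) + 23·(-5) + 16·10 = 72 - 115 + 160 = 117
|e|² = 36 + 25 + 100 = 161
proj_e d = (117/161) · (-6, -5, 10) ≈ (-4.360, -3.634, 7.267)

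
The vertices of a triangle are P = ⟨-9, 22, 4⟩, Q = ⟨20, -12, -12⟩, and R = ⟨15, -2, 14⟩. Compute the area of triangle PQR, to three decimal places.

498.210

PQ = (29, -34, -16),  PR = (24, -24, 10)
i: (-34)·10 - (-16)·(-24) = -340 - 384 = -724
j: (-16)·24 - 29·10 = -384 - 290 = -674
k: 29·(-24) - (-34)·24 = -696 - (-816) = 120
PQ × PR = (-724, -674, 120)
|PQ × PR| = √992852 ≈ 996.4196
area = ½ · 996.4196 ≈ 498.210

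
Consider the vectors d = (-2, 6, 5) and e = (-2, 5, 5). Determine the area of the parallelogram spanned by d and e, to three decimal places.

i: 6·5 - 5·5 = 30 - 25 = 5
j: 5·(-2) - (-2)·5 = -10 - (-10) = 0
k: (-2)·5 - 6·(-2) = -10 - (-12) = 2
d × e = (5, 0, 2)
|d × e| = √(5² + 0² + 2²) = √29 ≈ 5.3852

5.385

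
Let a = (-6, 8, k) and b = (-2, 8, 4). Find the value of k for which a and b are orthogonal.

-19

a · b = (-6)·(-2) + 8·8 + k·4 = 76 + 4k
Set equal to 0: 4k = -76, so k = -19.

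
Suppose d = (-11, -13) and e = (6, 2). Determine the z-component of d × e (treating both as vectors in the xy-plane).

(-11)·2 - (-13)·6 = -22 - (-78) = 56

56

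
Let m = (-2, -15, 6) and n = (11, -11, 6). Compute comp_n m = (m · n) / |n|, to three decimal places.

m · n = (-2)·11 + (-15)·(-11) + 6·6 = -22 + 165 + 36 = 179
|n| = √(121 + 121 + 36) = √278 ≈ 16.6733
comp_n m = 179 / √278 ≈ 10.736

10.736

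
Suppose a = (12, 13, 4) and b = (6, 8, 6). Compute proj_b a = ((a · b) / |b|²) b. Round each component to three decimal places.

a · b = 12·6 + 13·8 + 4·6 = 72 + 104 + 24 = 200
|b|² = 36 + 64 + 36 = 136
proj_b a = (200/136) · (6, 8, 6) ≈ (8.824, 11.765, 8.824)

(8.824, 11.765, 8.824)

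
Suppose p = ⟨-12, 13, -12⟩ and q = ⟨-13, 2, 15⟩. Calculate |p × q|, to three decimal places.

i: 13·15 - (-12)·2 = 195 - (-24) = 219
j: (-12)·(-13) - (-12)·15 = 156 - (-180) = 336
k: (-12)·2 - 13·(-13) = -24 - (-169) = 145
p × q = (219, 336, 145)
|p × q| = √(219² + 336² + 145²) = √181882 ≈ 426.4763

426.476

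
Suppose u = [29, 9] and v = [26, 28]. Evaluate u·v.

u · v = 29·26 + 9·28 = 754 + 252 = 1006

1006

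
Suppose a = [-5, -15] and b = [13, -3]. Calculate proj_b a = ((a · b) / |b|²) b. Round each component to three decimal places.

a · b = (-5)·13 + (-15)·(-3) = -65 + 45 = -20
|b|² = 169 + 9 = 178
proj_b a = (-20/178) · (13, -3) ≈ (-1.461, 0.337)

(-1.461, 0.337)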